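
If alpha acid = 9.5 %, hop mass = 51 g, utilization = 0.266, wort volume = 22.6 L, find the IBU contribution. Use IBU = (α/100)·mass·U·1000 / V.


IBU = (9.5/100)·51·0.266·1000 / 22.6

57.0252 IBU


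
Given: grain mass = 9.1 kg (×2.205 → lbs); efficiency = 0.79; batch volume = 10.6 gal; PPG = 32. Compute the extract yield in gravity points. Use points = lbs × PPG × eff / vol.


lbs = 9.1 × 2.205 = 20.0655
points = 20.0655 × 32 × 0.79 / 10.6

47.8543 points


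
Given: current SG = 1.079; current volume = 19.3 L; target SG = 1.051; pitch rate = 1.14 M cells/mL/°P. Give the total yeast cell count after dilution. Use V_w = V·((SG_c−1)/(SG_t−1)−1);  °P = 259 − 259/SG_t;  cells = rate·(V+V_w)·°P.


V_w = 19.3·((1.079−1)/(1.051−1)−1) = 10.5961
V_final = 19.3 + 10.5961 = 29.8961
°P = 259 − 259/1.051 = 12.5680
cells = 1.14·29.8961·12.5680

428.3377 billion cells


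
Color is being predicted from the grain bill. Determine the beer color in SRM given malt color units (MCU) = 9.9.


SRM = 1.4922 · MCU^0.6859
SRM = 1.4922 · 9.9^0.6859

7.1901 SRM


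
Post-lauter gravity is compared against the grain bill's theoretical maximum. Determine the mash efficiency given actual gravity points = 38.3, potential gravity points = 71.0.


efficiency = actual / potential × 100
efficiency = 38.3 / 71.0 × 100

53.9437 %


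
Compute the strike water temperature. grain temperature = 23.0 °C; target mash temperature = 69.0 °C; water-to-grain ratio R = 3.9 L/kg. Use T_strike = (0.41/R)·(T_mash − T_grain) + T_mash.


T_strike = (0.41/3.9)·(69.0 − 23.0) + 69.0

73.8359 °C


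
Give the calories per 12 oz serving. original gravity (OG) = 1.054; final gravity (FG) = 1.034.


ABW = (OG−FG)·131.25·0.79/FG;  °P = 259 − 259/SG (for OG→OE and FG→AE);  RE = 0.1808·OE + 0.8192·AE;  Cal = (6.9·ABW + 4·(RE−0.1))·FG·3.55
ABW = (1.054 − 1.034)·131.25·0.79/1.034 = 2.0056
OE = 259 − 259/1.054 = 13.2694 °P
AE = 259 − 259/1.034 = 8.5164 °P
RE = 0.1808·13.2694 + 0.8192·8.5164 = 9.3758 °P
Cal = (6.9·2.0056 + 4·(9.3758−0.1))·1.034·3.55

186.9910 kcal


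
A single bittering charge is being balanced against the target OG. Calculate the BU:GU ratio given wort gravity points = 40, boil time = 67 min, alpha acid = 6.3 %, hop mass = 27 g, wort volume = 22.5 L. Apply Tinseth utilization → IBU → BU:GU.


U = 1.65·0.000125^(GP/1000)·(1−e^(−0.04t))/4.15;  IBU = (α/100)·m·U·1000/V;  BU:GU = IBU/GP
U = 1.65·0.000125^(40/1000)·(1−e^(−0.04·67))/4.15 = 0.2585
IBU = (6.3/100)·27·0.2585·1000/22.5 = 19.5428
BU:GU = 19.5428/40

0.4886


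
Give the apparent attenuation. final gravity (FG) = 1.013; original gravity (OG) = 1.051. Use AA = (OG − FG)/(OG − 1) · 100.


AA = (1.051 − 1.013)/(1.051 − 1) · 100

74.5098 %


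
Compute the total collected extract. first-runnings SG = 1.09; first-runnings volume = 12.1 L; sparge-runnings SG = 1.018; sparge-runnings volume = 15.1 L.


total = Σ (SG_i − 1)·1000·V_i
first = (1.09 − 1)·1000·12.1 = 1089.0000
sparge = (1.018 − 1)·1000·15.1 = 271.8000
total = 1089.0000 + 271.8000

1360.8000 gravity·L


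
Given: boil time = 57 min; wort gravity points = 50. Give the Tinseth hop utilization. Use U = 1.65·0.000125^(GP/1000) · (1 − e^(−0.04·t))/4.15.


bigness = 1.65·0.000125^(50/1000) = 1.0528
boil_factor = (1 − e^(−0.04·57))/4.15 = 0.2163
U = 1.0528 · 0.2163

0.2277


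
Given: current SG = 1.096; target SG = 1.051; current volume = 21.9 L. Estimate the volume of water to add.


V_water = V·((SG_curr − 1)/(SG_target − 1) − 1)
V_water = 21.9·((1.096 − 1)/(1.051 − 1) − 1)

19.3235 L


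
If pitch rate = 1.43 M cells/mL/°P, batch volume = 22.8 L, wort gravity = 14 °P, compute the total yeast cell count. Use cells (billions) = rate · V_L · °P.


cells = 1.43 · 22.8 · 14

456.4560 billion cells


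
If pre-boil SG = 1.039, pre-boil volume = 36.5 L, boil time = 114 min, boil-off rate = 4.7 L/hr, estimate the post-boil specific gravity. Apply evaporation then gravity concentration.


V_post = V_pre − rate·(t/60);  SG_post = 1 + (SG_pre−1)·V_pre/V_post
V_post = 36.5 − 4.7·(114/60) = 27.5700
SG_post = 1 + (1.039 − 1)·36.5/27.5700

1.0516


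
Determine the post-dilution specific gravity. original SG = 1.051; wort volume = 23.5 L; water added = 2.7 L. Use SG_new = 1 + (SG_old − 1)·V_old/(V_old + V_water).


pts = (1.051 − 1)·1000·23.5/(23.5 + 2.7) = 45.7443
SG_new = 1 + 45.7443/1000

1.0457


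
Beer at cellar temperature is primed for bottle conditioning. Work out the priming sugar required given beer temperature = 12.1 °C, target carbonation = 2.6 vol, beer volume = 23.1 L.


residual = 14.695·(0.01821 + 0.09011·e^(−0.04·T));  sugar = (target − residual)·4.0·V
residual = 14.695·(0.01821 + 0.09011·e^(−0.04·12.1)) = 1.0837
sugar = (2.6 − 1.0837)·4.0·23.1

140.1064 g


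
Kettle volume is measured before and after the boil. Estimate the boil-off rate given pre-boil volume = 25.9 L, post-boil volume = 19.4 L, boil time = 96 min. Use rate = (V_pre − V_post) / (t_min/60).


rate = (25.9 − 19.4) / (96/60)

4.0625 L/hr


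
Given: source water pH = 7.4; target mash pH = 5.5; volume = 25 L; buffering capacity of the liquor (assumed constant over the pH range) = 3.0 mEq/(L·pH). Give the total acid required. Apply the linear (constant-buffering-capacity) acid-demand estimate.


acid = buffering capacity · (pH_source − pH_target) · V
acid = 3.0 · (7.4 − 5.5) · 25

142.5000 mEq


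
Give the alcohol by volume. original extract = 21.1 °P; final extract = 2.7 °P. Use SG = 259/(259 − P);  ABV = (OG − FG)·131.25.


OG = 259/(259 − 21.1) = 1.0887
FG = 259/(259 − 2.7) = 1.0105
ABV = (1.0887 − 1.0105)·131.25

10.2583 % ABV


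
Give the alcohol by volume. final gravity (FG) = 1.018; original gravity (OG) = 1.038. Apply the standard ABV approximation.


ABV = (OG − FG) · 131.25
ABV = (1.038 − 1.018) · 131.25

2.6250 % ABV


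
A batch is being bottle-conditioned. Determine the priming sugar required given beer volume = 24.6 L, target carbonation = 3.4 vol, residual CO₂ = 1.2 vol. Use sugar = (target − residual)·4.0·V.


sugar = (3.4 − 1.2)·4.0·24.6

216.4800 g


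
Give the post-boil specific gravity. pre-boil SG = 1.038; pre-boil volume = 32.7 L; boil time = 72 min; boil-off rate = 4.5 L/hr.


V_post = V_pre − rate·(t/60);  SG_post = 1 + (SG_pre−1)·V_pre/V_post
V_post = 32.7 − 4.5·(72/60) = 27.3000
SG_post = 1 + (1.038 − 1)·32.7/27.3000

1.0455


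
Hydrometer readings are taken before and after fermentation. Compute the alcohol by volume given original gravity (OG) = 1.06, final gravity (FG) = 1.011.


ABV = (OG − FG) · 131.25
ABV = (1.06 − 1.011) · 131.25

6.4313 % ABV


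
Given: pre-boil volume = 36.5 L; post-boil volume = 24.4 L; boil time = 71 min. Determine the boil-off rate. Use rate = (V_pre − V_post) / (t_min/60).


rate = (36.5 − 24.4) / (71/60)

10.2254 L/hr


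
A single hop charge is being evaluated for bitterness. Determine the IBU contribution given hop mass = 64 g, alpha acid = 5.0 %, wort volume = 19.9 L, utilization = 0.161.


IBU = (α/100)·mass·U·1000 / V
IBU = (5.0/100)·64·0.161·1000 / 19.9

25.8894 IBU


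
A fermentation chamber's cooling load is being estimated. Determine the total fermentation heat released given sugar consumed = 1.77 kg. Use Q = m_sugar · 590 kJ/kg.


Q = 1.77 · 590

1044.3000 kJ


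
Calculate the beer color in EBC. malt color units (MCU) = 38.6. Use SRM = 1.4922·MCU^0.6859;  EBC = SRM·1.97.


SRM = 1.4922·38.6^0.6859 = 18.2838
EBC = 18.2838·1.97

36.0192 EBC


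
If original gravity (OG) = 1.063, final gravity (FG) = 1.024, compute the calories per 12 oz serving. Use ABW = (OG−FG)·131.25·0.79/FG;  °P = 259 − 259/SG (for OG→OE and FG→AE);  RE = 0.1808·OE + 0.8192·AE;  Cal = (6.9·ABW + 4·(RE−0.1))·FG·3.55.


ABW = (1.063 − 1.024)·131.25·0.79/1.024 = 3.9490
OE = 259 − 259/1.063 = 15.3500 °P
AE = 259 − 259/1.024 = 6.0703 °P
RE = 0.1808·15.3500 + 0.8192·6.0703 = 7.7481 °P
Cal = (6.9·3.9490 + 4·(7.7481−0.1))·1.024·3.55

210.2623 kcal


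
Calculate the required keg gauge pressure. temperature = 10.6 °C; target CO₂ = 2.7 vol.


psi = vols/(0.01821 + 0.09011·e^(−0.04·T)) − 14.695
psi = 2.7/(0.01821 + 0.09011·e^(−0.04·10.6)) − 14.695

20.2881 psi


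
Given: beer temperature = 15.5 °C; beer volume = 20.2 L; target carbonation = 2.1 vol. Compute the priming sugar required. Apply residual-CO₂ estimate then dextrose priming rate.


residual = 14.695·(0.01821 + 0.09011·e^(−0.04·T));  sugar = (target − residual)·4.0·V
residual = 14.695·(0.01821 + 0.09011·e^(−0.04·15.5)) = 0.9799
sugar = (2.1 − 0.9799)·4.0·20.2

90.5021 g


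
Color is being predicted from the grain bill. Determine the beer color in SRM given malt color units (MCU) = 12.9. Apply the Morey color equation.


SRM = 1.4922 · MCU^0.6859
SRM = 1.4922 · 12.9^0.6859

8.6215 SRM


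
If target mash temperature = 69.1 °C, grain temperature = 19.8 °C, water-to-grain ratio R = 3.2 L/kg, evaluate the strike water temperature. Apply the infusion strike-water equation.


T_strike = (0.41/R)·(T_mash − T_grain) + T_mash
T_strike = (0.41/3.2)·(69.1 − 19.8) + 69.1

75.4166 °C


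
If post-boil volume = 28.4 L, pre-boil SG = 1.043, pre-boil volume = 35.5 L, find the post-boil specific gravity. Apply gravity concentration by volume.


SG_post = 1 + (SG_pre − 1)·V_pre/V_post
pts_pre = (1.043 − 1)·1000 = 43.0000
pts_post = 43.0000·35.5/28.4 = 53.7500
SG_post = 1 + 53.7500/1000

1.0537


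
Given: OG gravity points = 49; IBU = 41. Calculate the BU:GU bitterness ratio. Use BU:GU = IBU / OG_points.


BU:GU = 41 / 49

0.8367


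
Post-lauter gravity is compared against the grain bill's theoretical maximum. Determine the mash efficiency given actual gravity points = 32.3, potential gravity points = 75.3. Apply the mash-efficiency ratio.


efficiency = actual / potential × 100
efficiency = 32.3 / 75.3 × 100

42.8951 %


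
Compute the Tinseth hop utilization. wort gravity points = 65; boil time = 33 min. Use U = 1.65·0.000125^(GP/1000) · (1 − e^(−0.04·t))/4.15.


bigness = 1.65·0.000125^(65/1000) = 0.9200
boil_factor = (1 − e^(−0.04·33))/4.15 = 0.1766
U = 0.9200 · 0.1766

0.1625


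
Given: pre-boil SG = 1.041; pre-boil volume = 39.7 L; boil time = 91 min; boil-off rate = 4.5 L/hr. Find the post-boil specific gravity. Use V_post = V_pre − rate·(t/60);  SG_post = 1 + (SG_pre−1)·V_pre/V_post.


V_post = 39.7 − 4.5·(91/60) = 32.8750
SG_post = 1 + (1.041 − 1)·39.7/32.8750

1.0495


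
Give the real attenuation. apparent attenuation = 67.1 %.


RA = AA · 0.8192
RA = 67.1 · 0.8192

54.9683 %


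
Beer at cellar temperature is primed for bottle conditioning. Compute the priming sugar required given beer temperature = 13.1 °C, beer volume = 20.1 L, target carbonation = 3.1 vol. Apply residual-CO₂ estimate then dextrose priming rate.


residual = 14.695·(0.01821 + 0.09011·e^(−0.04·T));  sugar = (target − residual)·4.0·V
residual = 14.695·(0.01821 + 0.09011·e^(−0.04·13.1)) = 1.0517
sugar = (3.1 − 1.0517)·4.0·20.1

164.6835 g


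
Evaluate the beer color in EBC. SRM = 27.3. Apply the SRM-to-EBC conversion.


EBC = SRM · 1.97
EBC = 27.3 · 1.97

53.7810 EBC


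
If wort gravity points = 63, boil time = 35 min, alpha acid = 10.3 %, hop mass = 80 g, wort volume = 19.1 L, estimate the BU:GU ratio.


U = 1.65·0.000125^(GP/1000)·(1−e^(−0.04t))/4.15;  IBU = (α/100)·m·U·1000/V;  BU:GU = IBU/GP
U = 1.65·0.000125^(63/1000)·(1−e^(−0.04·35))/4.15 = 0.1700
IBU = (10.3/100)·80·0.1700·1000/19.1 = 73.3605
BU:GU = 73.3605/63

1.1645


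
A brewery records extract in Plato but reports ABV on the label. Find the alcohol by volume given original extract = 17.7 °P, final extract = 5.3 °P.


SG = 259/(259 − P);  ABV = (OG − FG)·131.25
OG = 259/(259 − 17.7) = 1.0734
FG = 259/(259 − 5.3) = 1.0209
ABV = (1.0734 − 1.0209)·131.25

6.8856 % ABV


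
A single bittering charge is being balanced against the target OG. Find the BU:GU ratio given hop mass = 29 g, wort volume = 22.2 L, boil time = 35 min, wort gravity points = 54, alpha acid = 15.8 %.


U = 1.65·0.000125^(GP/1000)·(1−e^(−0.04t))/4.15;  IBU = (α/100)·m·U·1000/V;  BU:GU = IBU/GP
U = 1.65·0.000125^(54/1000)·(1−e^(−0.04·35))/4.15 = 0.1844
IBU = (15.8/100)·29·0.1844·1000/22.2 = 38.0538
BU:GU = 38.0538/54

0.7047


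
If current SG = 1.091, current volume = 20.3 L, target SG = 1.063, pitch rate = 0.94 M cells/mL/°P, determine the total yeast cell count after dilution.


V_w = V·((SG_c−1)/(SG_t−1)−1);  °P = 259 − 259/SG_t;  cells = rate·(V+V_w)·°P
V_w = 20.3·((1.091−1)/(1.063−1)−1) = 9.0222
V_final = 20.3 + 9.0222 = 29.3222
°P = 259 − 259/1.063 = 15.3500
cells = 0.94·29.3222·15.3500

423.0890 billion cells


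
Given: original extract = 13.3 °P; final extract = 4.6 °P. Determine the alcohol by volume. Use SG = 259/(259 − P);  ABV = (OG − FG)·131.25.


OG = 259/(259 − 13.3) = 1.0541
FG = 259/(259 − 4.6) = 1.0181
ABV = (1.0541 − 1.0181)·131.25

4.7315 % ABV


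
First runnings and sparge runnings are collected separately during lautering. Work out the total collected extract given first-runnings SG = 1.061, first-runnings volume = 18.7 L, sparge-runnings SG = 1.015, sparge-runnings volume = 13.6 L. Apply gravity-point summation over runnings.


total = Σ (SG_i − 1)·1000·V_i
first = (1.061 − 1)·1000·18.7 = 1140.7000
sparge = (1.015 − 1)·1000·13.6 = 204.0000
total = 1140.7000 + 204.0000

1344.7000 gravity·L


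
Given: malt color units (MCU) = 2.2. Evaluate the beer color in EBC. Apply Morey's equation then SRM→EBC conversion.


SRM = 1.4922·MCU^0.6859;  EBC = SRM·1.97
SRM = 1.4922·2.2^0.6859 = 2.5627
EBC = 2.5627·1.97

5.0485 EBC


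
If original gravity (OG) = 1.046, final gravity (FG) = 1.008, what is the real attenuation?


AA = (OG−FG)/(OG−1)·100;  RA = AA·0.8192
AA = (1.046 − 1.008)/(1.046 − 1)·100 = 82.6087
RA = 82.6087·0.8192

67.6730 %


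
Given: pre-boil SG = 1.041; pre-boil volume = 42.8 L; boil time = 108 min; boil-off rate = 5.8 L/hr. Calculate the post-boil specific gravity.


V_post = V_pre − rate·(t/60);  SG_post = 1 + (SG_pre−1)·V_pre/V_post
V_post = 42.8 − 5.8·(108/60) = 32.3600
SG_post = 1 + (1.041 − 1)·42.8/32.3600

1.0542


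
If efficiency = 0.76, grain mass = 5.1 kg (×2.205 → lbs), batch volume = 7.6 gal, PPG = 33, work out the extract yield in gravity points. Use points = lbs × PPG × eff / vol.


lbs = 5.1 × 2.205 = 11.2455
points = 11.2455 × 33 × 0.76 / 7.6

37.1101 points


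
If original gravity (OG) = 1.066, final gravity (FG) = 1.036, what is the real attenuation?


AA = (OG−FG)/(OG−1)·100;  RA = AA·0.8192
AA = (1.066 − 1.036)/(1.066 − 1)·100 = 45.4545
RA = 45.4545·0.8192

37.2364 %


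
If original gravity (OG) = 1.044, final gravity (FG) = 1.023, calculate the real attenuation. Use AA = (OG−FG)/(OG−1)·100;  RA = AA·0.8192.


AA = (1.044 − 1.023)/(1.044 − 1)·100 = 47.7273
RA = 47.7273·0.8192

39.0982 %


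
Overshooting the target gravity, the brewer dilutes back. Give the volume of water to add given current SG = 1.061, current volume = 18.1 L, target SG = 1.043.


V_water = V·((SG_curr − 1)/(SG_target − 1) − 1)
V_water = 18.1·((1.061 − 1)/(1.043 − 1) − 1)

7.5767 L


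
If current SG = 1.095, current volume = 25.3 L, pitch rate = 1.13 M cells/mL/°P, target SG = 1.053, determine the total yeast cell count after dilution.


V_w = V·((SG_c−1)/(SG_t−1)−1);  °P = 259 − 259/SG_t;  cells = rate·(V+V_w)·°P
V_w = 25.3·((1.095−1)/(1.053−1)−1) = 20.0491
V_final = 25.3 + 20.0491 = 45.3491
°P = 259 − 259/1.053 = 13.0361
cells = 1.13·45.3491·13.0361

668.0269 billion cells


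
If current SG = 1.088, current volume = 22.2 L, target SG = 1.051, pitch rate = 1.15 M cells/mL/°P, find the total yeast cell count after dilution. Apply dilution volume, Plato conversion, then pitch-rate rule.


V_w = V·((SG_c−1)/(SG_t−1)−1);  °P = 259 − 259/SG_t;  cells = rate·(V+V_w)·°P
V_w = 22.2·((1.088−1)/(1.051−1)−1) = 16.1059
V_final = 22.2 + 16.1059 = 38.3059
°P = 259 − 259/1.051 = 12.5680
cells = 1.15·38.3059·12.5680

553.6439 billion cells


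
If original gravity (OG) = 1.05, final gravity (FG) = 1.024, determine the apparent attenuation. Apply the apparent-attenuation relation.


AA = (OG − FG)/(OG − 1) · 100
AA = (1.05 − 1.024)/(1.05 − 1) · 100

52.0000 %


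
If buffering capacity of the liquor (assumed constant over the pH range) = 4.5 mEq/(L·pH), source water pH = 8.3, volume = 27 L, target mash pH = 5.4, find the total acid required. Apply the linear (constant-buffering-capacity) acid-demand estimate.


acid = buffering capacity · (pH_source − pH_target) · V
acid = 4.5 · (8.3 − 5.4) · 27

352.3500 mEq


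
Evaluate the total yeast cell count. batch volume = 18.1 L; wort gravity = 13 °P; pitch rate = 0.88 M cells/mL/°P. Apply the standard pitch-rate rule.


cells (billions) = rate · V_L · °P
cells = 0.88 · 18.1 · 13

207.0640 billion cells


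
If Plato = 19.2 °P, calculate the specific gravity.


SG = 259/(259 − P)
SG = 259/(259 − 19.2)

1.0801


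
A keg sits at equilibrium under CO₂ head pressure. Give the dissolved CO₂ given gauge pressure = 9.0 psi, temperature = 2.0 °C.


vols = (P + 14.695)·(0.01821 + 0.09011·e^(−0.04·T))
vols = (9.0 + 14.695)·(0.01821 + 0.09011·e^(−0.04·2.0))

2.4025 volumes


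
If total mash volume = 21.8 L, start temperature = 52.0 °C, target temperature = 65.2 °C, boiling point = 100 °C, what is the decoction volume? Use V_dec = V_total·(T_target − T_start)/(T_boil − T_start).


V_dec = 21.8·(65.2 − 52.0)/(100 − 52.0)

5.9950 L


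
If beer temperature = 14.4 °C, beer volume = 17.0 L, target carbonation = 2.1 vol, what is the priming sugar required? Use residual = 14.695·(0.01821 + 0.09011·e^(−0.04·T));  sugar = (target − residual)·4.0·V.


residual = 14.695·(0.01821 + 0.09011·e^(−0.04·14.4)) = 1.0120
sugar = (2.1 − 1.0120)·4.0·17.0

73.9863 g


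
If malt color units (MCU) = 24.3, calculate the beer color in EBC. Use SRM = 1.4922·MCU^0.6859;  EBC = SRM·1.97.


SRM = 1.4922·24.3^0.6859 = 13.3111
EBC = 13.3111·1.97

26.2229 EBC


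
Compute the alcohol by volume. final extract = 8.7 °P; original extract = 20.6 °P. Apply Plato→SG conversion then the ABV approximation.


SG = 259/(259 − P);  ABV = (OG − FG)·131.25
OG = 259/(259 − 20.6) = 1.0864
FG = 259/(259 − 8.7) = 1.0348
ABV = (1.0864 − 1.0348)·131.25

6.7792 % ABV


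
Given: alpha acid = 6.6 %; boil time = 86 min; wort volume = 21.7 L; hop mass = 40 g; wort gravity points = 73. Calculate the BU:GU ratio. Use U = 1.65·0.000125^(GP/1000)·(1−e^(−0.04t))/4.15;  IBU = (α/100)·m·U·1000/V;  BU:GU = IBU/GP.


U = 1.65·0.000125^(73/1000)·(1−e^(−0.04·86))/4.15 = 0.1997
IBU = (6.6/100)·40·0.1997·1000/21.7 = 24.2941
BU:GU = 24.2941/73

0.3328


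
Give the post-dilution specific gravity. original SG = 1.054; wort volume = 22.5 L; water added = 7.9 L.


SG_new = 1 + (SG_old − 1)·V_old/(V_old + V_water)
pts = (1.054 − 1)·1000·22.5/(22.5 + 7.9) = 39.9671
SG_new = 1 + 39.9671/1000

1.0400


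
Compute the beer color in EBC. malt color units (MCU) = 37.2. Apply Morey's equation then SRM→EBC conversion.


SRM = 1.4922·MCU^0.6859;  EBC = SRM·1.97
SRM = 1.4922·37.2^0.6859 = 17.8264
EBC = 17.8264·1.97

35.1179 EBC


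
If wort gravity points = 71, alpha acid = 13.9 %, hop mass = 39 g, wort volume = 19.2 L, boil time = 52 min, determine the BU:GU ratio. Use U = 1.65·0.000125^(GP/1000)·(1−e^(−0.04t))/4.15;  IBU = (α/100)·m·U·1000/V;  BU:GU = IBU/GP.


U = 1.65·0.000125^(71/1000)·(1−e^(−0.04·52))/4.15 = 0.1838
IBU = (13.9/100)·39·0.1838·1000/19.2 = 51.8964
BU:GU = 51.8964/71

0.7309


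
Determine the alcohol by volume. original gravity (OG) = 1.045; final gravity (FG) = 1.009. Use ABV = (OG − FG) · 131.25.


ABV = (1.045 − 1.009) · 131.25

4.7250 % ABV


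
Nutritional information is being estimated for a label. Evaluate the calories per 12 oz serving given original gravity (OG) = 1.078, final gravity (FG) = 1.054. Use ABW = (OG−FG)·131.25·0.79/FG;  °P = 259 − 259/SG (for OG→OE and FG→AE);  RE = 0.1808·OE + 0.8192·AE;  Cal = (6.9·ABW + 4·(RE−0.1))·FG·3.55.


ABW = (1.078 − 1.054)·131.25·0.79/1.054 = 2.3610
OE = 259 − 259/1.078 = 18.7403 °P
AE = 259 − 259/1.054 = 13.2694 °P
RE = 0.1808·18.7403 + 0.8192·13.2694 = 14.2586 °P
Cal = (6.9·2.3610 + 4·(14.2586−0.1))·1.054·3.55

272.8643 kcal


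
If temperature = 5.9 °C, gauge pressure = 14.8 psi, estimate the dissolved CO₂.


vols = (P + 14.695)·(0.01821 + 0.09011·e^(−0.04·T))
vols = (14.8 + 14.695)·(0.01821 + 0.09011·e^(−0.04·5.9))

2.6362 volumes


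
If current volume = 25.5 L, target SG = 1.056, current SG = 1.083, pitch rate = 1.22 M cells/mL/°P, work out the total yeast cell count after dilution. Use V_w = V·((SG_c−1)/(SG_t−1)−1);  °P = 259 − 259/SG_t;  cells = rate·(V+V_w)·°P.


V_w = 25.5·((1.083−1)/(1.056−1)−1) = 12.2946
V_final = 25.5 + 12.2946 = 37.7946
°P = 259 − 259/1.056 = 13.7348
cells = 1.22·37.7946·13.7348

633.3065 billion cells


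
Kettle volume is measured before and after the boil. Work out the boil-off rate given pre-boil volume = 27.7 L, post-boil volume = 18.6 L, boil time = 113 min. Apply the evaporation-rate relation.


rate = (V_pre − V_post) / (t_min/60)
rate = (27.7 − 18.6) / (113/60)

4.8319 L/hr


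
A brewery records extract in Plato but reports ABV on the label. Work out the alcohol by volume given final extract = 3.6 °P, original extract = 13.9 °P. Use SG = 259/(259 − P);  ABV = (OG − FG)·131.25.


OG = 259/(259 − 13.9) = 1.0567
FG = 259/(259 − 3.6) = 1.0141
ABV = (1.0567 − 1.0141)·131.25

5.5934 % ABV


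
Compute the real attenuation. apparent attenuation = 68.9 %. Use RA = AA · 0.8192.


RA = 68.9 · 0.8192

56.4429 %


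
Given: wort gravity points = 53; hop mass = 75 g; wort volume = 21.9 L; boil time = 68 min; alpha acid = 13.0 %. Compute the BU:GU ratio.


U = 1.65·0.000125^(GP/1000)·(1−e^(−0.04t))/4.15;  IBU = (α/100)·m·U·1000/V;  BU:GU = IBU/GP
U = 1.65·0.000125^(53/1000)·(1−e^(−0.04·68))/4.15 = 0.2307
IBU = (13.0/100)·75·0.2307·1000/21.9 = 102.6923
BU:GU = 102.6923/53

1.9376


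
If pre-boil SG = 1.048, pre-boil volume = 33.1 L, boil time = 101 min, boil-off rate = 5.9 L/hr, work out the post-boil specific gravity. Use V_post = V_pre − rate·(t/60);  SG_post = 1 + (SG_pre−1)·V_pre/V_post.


V_post = 33.1 − 5.9·(101/60) = 23.1683
SG_post = 1 + (1.048 − 1)·33.1/23.1683

1.0686


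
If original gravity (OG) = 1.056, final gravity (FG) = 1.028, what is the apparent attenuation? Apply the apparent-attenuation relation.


AA = (OG − FG)/(OG − 1) · 100
AA = (1.056 − 1.028)/(1.056 − 1) · 100

50.0000 %


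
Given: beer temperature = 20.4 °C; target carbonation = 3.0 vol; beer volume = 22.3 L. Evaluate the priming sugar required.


residual = 14.695·(0.01821 + 0.09011·e^(−0.04·T));  sugar = (target − residual)·4.0·V
residual = 14.695·(0.01821 + 0.09011·e^(−0.04·20.4)) = 0.8531
sugar = (3.0 − 0.8531)·4.0·22.3

191.5001 g


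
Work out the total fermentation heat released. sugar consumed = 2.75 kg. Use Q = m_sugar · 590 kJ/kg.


Q = 2.75 · 590

1622.5000 kJ


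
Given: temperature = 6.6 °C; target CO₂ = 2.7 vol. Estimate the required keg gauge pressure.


psi = vols/(0.01821 + 0.09011·e^(−0.04·T)) − 14.695
psi = 2.7/(0.01821 + 0.09011·e^(−0.04·6.6)) − 14.695

16.1932 psi


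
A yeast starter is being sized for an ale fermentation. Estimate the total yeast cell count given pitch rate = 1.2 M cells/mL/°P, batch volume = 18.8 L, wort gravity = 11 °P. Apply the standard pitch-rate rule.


cells (billions) = rate · V_L · °P
cells = 1.2 · 18.8 · 11

248.1600 billion cells


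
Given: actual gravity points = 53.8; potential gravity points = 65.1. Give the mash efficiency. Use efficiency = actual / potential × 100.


efficiency = 53.8 / 65.1 × 100

82.6421 %


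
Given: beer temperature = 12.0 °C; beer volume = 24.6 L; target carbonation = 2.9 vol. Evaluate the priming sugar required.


residual = 14.695·(0.01821 + 0.09011·e^(−0.04·T));  sugar = (target − residual)·4.0·V
residual = 14.695·(0.01821 + 0.09011·e^(−0.04·12.0)) = 1.0870
sugar = (2.9 − 1.0870)·4.0·24.6

178.4023 g


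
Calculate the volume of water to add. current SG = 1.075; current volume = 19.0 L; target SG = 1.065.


V_water = V·((SG_curr − 1)/(SG_target − 1) − 1)
V_water = 19.0·((1.075 − 1)/(1.065 − 1) − 1)

2.9231 L


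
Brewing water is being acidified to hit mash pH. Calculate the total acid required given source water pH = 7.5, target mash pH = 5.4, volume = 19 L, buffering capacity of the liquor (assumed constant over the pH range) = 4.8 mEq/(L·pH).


acid = buffering capacity · (pH_source − pH_target) · V
acid = 4.8 · (7.5 − 5.4) · 19

191.5200 mEq


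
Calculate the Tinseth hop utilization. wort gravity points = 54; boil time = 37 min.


U = 1.65·0.000125^(GP/1000) · (1 − e^(−0.04·t))/4.15
bigness = 1.65·0.000125^(54/1000) = 1.0156
boil_factor = (1 − e^(−0.04·37))/4.15 = 0.1861
U = 1.0156 · 0.1861

0.1890


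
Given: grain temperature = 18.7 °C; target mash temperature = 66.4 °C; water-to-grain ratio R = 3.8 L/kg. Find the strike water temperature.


T_strike = (0.41/R)·(T_mash − T_grain) + T_mash
T_strike = (0.41/3.8)·(66.4 − 18.7) + 66.4

71.5466 °C


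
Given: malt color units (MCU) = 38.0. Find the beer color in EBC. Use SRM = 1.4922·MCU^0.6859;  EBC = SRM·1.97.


SRM = 1.4922·38.0^0.6859 = 18.0884
EBC = 18.0884·1.97

35.6342 EBC


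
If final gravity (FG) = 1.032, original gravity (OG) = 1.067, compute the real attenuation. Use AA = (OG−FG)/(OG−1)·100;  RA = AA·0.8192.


AA = (1.067 − 1.032)/(1.067 − 1)·100 = 52.2388
RA = 52.2388·0.8192

42.7940 %


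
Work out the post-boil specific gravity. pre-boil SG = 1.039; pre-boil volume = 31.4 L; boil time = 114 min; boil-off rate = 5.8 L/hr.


V_post = V_pre − rate·(t/60);  SG_post = 1 + (SG_pre−1)·V_pre/V_post
V_post = 31.4 − 5.8·(114/60) = 20.3800
SG_post = 1 + (1.039 − 1)·31.4/20.3800

1.0601


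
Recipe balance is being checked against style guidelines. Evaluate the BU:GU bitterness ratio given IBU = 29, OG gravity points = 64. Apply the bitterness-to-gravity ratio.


BU:GU = IBU / OG_points
BU:GU = 29 / 64

0.4531


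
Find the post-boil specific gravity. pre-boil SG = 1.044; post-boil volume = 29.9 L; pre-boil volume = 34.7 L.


SG_post = 1 + (SG_pre − 1)·V_pre/V_post
pts_pre = (1.044 − 1)·1000 = 44.0000
pts_post = 44.0000·34.7/29.9 = 51.0635
SG_post = 1 + 51.0635/1000

1.0511


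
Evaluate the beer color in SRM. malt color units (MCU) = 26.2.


SRM = 1.4922 · MCU^0.6859
SRM = 1.4922 · 26.2^0.6859

14.0165 SRM


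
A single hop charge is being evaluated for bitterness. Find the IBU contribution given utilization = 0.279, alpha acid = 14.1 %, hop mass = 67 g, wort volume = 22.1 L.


IBU = (α/100)·mass·U·1000 / V
IBU = (14.1/100)·67·0.279·1000 / 22.1

119.2630 IBU


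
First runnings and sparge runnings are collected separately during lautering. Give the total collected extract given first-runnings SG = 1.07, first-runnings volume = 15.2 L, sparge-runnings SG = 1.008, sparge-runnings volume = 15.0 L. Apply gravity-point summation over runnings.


total = Σ (SG_i − 1)·1000·V_i
first = (1.07 − 1)·1000·15.2 = 1064.0000
sparge = (1.008 − 1)·1000·15.0 = 120.0000
total = 1064.0000 + 120.0000

1184.0000 gravity·L


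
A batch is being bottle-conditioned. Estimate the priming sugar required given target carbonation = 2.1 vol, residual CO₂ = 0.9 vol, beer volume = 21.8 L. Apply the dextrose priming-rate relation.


sugar = (target − residual)·4.0·V
sugar = (2.1 − 0.9)·4.0·21.8

104.6400 g


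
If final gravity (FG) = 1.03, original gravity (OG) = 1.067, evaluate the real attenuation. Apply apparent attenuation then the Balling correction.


AA = (OG−FG)/(OG−1)·100;  RA = AA·0.8192
AA = (1.067 − 1.03)/(1.067 − 1)·100 = 55.2239
RA = 55.2239·0.8192

45.2394 %


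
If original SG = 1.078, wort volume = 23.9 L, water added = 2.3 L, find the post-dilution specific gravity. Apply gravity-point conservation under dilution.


SG_new = 1 + (SG_old − 1)·V_old/(V_old + V_water)
pts = (1.078 − 1)·1000·23.9/(23.9 + 2.3) = 71.1527
SG_new = 1 + 71.1527/1000

1.0712


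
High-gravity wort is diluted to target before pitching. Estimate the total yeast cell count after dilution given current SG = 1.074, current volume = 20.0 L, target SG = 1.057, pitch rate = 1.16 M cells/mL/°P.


V_w = V·((SG_c−1)/(SG_t−1)−1);  °P = 259 − 259/SG_t;  cells = rate·(V+V_w)·°P
V_w = 20.0·((1.074−1)/(1.057−1)−1) = 5.9649
V_final = 20.0 + 5.9649 = 25.9649
°P = 259 − 259/1.057 = 13.9669
cells = 1.16·25.9649·13.9669

420.6728 billion cells


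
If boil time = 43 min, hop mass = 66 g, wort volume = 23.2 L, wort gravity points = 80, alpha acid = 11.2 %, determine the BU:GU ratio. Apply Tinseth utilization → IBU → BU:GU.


U = 1.65·0.000125^(GP/1000)·(1−e^(−0.04t))/4.15;  IBU = (α/100)·m·U·1000/V;  BU:GU = IBU/GP
U = 1.65·0.000125^(80/1000)·(1−e^(−0.04·43))/4.15 = 0.1590
IBU = (11.2/100)·66·0.1590·1000/23.2 = 50.6723
BU:GU = 50.6723/80

0.6334


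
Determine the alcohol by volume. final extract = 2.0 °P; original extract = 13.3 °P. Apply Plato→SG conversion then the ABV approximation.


SG = 259/(259 − P);  ABV = (OG − FG)·131.25
OG = 259/(259 − 13.3) = 1.0541
FG = 259/(259 − 2.0) = 1.0078
ABV = (1.0541 − 1.0078)·131.25

6.0833 % ABV


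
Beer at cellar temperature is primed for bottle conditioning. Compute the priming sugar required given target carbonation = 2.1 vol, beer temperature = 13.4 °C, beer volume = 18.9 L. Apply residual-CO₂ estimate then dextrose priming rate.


residual = 14.695·(0.01821 + 0.09011·e^(−0.04·T));  sugar = (target − residual)·4.0·V
residual = 14.695·(0.01821 + 0.09011·e^(−0.04·13.4)) = 1.0423
sugar = (2.1 − 1.0423)·4.0·18.9

79.9588 g


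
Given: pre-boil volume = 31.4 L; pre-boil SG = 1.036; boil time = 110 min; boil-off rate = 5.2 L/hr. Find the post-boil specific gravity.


V_post = V_pre − rate·(t/60);  SG_post = 1 + (SG_pre−1)·V_pre/V_post
V_post = 31.4 − 5.2·(110/60) = 21.8667
SG_post = 1 + (1.036 − 1)·31.4/21.8667

1.0517


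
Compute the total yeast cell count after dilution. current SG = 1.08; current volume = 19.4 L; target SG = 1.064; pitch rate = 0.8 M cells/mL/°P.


V_w = V·((SG_c−1)/(SG_t−1)−1);  °P = 259 − 259/SG_t;  cells = rate·(V+V_w)·°P
V_w = 19.4·((1.08−1)/(1.064−1)−1) = 4.8500
V_final = 19.4 + 4.8500 = 24.2500
°P = 259 − 259/1.064 = 15.5789
cells = 0.8·24.2500·15.5789

302.2316 billion cells


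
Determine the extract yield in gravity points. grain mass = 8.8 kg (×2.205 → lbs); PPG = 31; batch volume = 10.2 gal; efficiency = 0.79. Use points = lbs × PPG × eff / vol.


lbs = 8.8 × 2.205 = 19.4040
points = 19.4040 × 31 × 0.79 / 10.2

46.5886 points


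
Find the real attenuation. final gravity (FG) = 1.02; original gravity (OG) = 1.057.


AA = (OG−FG)/(OG−1)·100;  RA = AA·0.8192
AA = (1.057 − 1.02)/(1.057 − 1)·100 = 64.9123
RA = 64.9123·0.8192

53.1761 %


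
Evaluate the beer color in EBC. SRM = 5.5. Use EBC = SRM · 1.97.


EBC = 5.5 · 1.97

10.8350 EBC


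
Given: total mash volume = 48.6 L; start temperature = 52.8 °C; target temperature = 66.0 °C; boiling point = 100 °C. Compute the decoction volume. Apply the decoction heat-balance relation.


V_dec = V_total·(T_target − T_start)/(T_boil − T_start)
V_dec = 48.6·(66.0 − 52.8)/(100 − 52.8)

13.5915 L


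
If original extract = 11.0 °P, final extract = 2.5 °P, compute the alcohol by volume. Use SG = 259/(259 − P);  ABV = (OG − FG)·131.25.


OG = 259/(259 − 11.0) = 1.0444
FG = 259/(259 − 2.5) = 1.0097
ABV = (1.0444 − 1.0097)·131.25

4.5423 % ABV


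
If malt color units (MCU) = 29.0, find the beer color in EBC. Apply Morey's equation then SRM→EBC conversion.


SRM = 1.4922·MCU^0.6859;  EBC = SRM·1.97
SRM = 1.4922·29.0^0.6859 = 15.0275
EBC = 15.0275·1.97

29.6041 EBC


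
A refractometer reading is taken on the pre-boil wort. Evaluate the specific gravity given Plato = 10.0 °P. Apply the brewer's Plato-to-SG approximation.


SG = 259/(259 − P)
SG = 259/(259 − 10.0)

1.0402


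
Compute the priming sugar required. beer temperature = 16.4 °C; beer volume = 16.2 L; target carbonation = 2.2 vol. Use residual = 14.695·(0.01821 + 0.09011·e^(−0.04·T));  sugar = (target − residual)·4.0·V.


residual = 14.695·(0.01821 + 0.09011·e^(−0.04·16.4)) = 0.9547
sugar = (2.2 − 0.9547)·4.0·16.2

80.6931 g


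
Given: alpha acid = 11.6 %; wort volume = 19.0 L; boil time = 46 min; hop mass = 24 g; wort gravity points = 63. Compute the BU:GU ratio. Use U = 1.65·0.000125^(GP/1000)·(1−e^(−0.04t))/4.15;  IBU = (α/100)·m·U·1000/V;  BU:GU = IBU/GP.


U = 1.65·0.000125^(63/1000)·(1−e^(−0.04·46))/4.15 = 0.1899
IBU = (11.6/100)·24·0.1899·1000/19.0 = 27.8194
BU:GU = 27.8194/63

0.4416


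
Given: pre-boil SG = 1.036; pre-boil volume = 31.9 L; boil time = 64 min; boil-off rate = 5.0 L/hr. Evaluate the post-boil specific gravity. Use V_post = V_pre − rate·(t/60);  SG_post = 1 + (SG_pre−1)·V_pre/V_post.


V_post = 31.9 − 5.0·(64/60) = 26.5667
SG_post = 1 + (1.036 − 1)·31.9/26.5667

1.0432


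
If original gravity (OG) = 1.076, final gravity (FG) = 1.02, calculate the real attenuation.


AA = (OG−FG)/(OG−1)·100;  RA = AA·0.8192
AA = (1.076 − 1.02)/(1.076 − 1)·100 = 73.6842
RA = 73.6842·0.8192

60.3621 %


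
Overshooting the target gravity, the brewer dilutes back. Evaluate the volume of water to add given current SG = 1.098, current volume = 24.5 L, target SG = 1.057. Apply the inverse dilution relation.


V_water = V·((SG_curr − 1)/(SG_target − 1) − 1)
V_water = 24.5·((1.098 − 1)/(1.057 − 1) − 1)

17.6228 L


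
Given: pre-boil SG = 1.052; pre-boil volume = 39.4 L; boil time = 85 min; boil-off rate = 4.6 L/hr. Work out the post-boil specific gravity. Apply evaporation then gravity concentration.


V_post = V_pre − rate·(t/60);  SG_post = 1 + (SG_pre−1)·V_pre/V_post
V_post = 39.4 − 4.6·(85/60) = 32.8833
SG_post = 1 + (1.052 − 1)·39.4/32.8833

1.0623


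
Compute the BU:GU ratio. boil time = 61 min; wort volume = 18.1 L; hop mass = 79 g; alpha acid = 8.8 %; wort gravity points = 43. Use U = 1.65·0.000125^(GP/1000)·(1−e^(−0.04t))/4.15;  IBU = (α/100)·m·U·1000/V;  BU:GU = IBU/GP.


U = 1.65·0.000125^(43/1000)·(1−e^(−0.04·61))/4.15 = 0.2466
IBU = (8.8/100)·79·0.2466·1000/18.1 = 94.7171
BU:GU = 94.7171/43

2.2027


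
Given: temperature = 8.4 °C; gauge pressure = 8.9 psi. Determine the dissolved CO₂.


vols = (P + 14.695)·(0.01821 + 0.09011·e^(−0.04·T))
vols = (8.9 + 14.695)·(0.01821 + 0.09011·e^(−0.04·8.4))

1.9491 volumes


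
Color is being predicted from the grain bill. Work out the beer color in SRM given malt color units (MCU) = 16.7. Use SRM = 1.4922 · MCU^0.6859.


SRM = 1.4922 · 16.7^0.6859

10.2917 SRM


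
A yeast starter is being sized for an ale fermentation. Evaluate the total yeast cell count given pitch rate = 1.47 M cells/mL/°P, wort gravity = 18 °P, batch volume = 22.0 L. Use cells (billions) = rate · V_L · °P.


cells = 1.47 · 22.0 · 18

582.1200 billion cells


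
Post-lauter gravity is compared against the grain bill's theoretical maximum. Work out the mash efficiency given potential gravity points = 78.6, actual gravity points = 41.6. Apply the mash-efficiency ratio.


efficiency = actual / potential × 100
efficiency = 41.6 / 78.6 × 100

52.9262 %


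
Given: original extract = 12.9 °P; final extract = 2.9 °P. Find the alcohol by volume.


SG = 259/(259 − P);  ABV = (OG − FG)·131.25
OG = 259/(259 − 12.9) = 1.0524
FG = 259/(259 − 2.9) = 1.0113
ABV = (1.0524 − 1.0113)·131.25

5.3936 % ABV


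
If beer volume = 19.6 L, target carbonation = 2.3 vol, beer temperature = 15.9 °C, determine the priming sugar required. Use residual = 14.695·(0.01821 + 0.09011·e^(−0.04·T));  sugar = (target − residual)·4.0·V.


residual = 14.695·(0.01821 + 0.09011·e^(−0.04·15.9)) = 0.9686
sugar = (2.3 − 0.9686)·4.0·19.6

104.3804 g


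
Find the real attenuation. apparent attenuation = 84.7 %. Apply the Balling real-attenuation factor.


RA = AA · 0.8192
RA = 84.7 · 0.8192

69.3862 %


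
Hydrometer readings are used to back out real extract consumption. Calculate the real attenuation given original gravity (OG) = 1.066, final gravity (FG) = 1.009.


AA = (OG−FG)/(OG−1)·100;  RA = AA·0.8192
AA = (1.066 − 1.009)/(1.066 − 1)·100 = 86.3636
RA = 86.3636·0.8192

70.7491 %


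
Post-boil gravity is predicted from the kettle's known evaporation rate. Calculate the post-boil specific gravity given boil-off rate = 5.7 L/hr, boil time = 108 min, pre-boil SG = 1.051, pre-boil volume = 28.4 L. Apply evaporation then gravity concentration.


V_post = V_pre − rate·(t/60);  SG_post = 1 + (SG_pre−1)·V_pre/V_post
V_post = 28.4 − 5.7·(108/60) = 18.1400
SG_post = 1 + (1.051 − 1)·28.4/18.1400

1.0798


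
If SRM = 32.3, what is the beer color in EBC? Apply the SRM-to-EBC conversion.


EBC = SRM · 1.97
EBC = 32.3 · 1.97

63.6310 EBC


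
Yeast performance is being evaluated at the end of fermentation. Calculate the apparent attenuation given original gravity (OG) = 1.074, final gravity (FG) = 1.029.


AA = (OG − FG)/(OG − 1) · 100
AA = (1.074 − 1.029)/(1.074 − 1) · 100

60.8108 %


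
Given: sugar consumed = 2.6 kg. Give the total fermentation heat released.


Q = m_sugar · 590 kJ/kg
Q = 2.6 · 590

1534.0000 kJ


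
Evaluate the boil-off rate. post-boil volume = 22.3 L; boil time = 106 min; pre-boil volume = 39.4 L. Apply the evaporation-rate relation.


rate = (V_pre − V_post) / (t_min/60)
rate = (39.4 − 22.3) / (106/60)

9.6792 L/hr


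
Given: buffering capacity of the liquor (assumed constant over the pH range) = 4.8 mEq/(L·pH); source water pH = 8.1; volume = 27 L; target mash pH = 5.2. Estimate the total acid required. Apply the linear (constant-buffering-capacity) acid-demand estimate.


acid = buffering capacity · (pH_source − pH_target) · V
acid = 4.8 · (8.1 − 5.2) · 27

375.8400 mEq


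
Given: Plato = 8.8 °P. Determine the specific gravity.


SG = 259/(259 − P)
SG = 259/(259 − 8.8)

1.0352


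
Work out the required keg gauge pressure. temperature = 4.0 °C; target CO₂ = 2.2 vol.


psi = vols/(0.01821 + 0.09011·e^(−0.04·T)) − 14.695
psi = 2.2/(0.01821 + 0.09011·e^(−0.04·4.0)) − 14.695

8.4637 psi


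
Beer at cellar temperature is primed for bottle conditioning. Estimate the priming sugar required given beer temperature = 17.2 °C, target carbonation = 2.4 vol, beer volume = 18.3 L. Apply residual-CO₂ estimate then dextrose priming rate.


residual = 14.695·(0.01821 + 0.09011·e^(−0.04·T));  sugar = (target − residual)·4.0·V
residual = 14.695·(0.01821 + 0.09011·e^(−0.04·17.2)) = 0.9331
sugar = (2.4 − 0.9331)·4.0·18.3

107.3774 g
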